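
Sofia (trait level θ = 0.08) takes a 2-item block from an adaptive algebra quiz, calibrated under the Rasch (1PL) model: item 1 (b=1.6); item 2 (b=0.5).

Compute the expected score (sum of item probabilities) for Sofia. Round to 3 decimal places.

0.576

P(θ) = 1 / (1 + exp(−(θ − b)))
P_1 = 1/(1+e^{1.5200}) = 0.1795
P_2 = 1/(1+e^{0.4200}) = 0.3965
E[score] = 0.1795 + 0.3965 = 0.5760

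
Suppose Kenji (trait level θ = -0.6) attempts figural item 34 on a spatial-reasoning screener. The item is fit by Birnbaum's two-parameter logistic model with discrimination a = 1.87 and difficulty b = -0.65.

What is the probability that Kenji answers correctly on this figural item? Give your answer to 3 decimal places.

P(θ) = 1 / (1 + exp(−a(θ − b)))
Exponent: 1.87 × (-0.6 − (-0.65)) = 0.0935
1/(1 + e^{-0.0935}) = 0.5234

0.523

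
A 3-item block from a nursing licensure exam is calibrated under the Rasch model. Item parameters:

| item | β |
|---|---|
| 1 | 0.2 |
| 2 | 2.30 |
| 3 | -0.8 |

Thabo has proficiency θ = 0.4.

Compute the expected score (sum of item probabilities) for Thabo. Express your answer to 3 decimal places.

1.448

P(θ) = 1 / (1 + exp(−(θ − β)))
P_1 = 1/(1+e^{-0.2000}) = 0.5498
P_2 = 1/(1+e^{1.9000}) = 0.1301
P_3 = 1/(1+e^{-1.2000}) = 0.7685
E[score] = 0.5498 + 0.1301 + 0.7685 = 1.4485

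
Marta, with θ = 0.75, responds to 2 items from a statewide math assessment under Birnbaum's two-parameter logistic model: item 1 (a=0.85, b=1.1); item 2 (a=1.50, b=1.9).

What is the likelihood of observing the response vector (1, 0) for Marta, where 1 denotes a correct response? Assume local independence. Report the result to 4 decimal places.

0.3617

P(θ) = 1 / (1 + exp(−a(θ − b)))
P_1 = 1/(1+e^{0.2975}) = 0.4262
P_2 = 1/(1+e^{1.7250}) = 0.1512
L = P_1 × (1−P_2) = 0.4262 × 0.8488 = 0.36172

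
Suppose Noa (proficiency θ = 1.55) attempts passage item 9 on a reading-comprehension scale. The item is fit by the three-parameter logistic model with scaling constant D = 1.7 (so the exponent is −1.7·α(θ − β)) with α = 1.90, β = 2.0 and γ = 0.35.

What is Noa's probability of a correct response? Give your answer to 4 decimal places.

0.4732

P(θ) = γ + (1 − γ) · 1 / (1 + exp(−D·α(θ − β)))
Exponent: 1.7 × 1.90 × (1.55 − 2.0) = -1.4535
1/(1 + e^{1.4535}) = 0.1895
P = 0.35 + 0.65 × 0.1895 = 0.4732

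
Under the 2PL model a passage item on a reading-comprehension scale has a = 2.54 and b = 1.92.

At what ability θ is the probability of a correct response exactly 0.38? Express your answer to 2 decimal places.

1.73

P(θ) = 1 / (1 + exp(−a(θ − b)))
logit = ln(0.3800/0.6200) = -0.4895
θ = b + logit/(a) = 1.92 + (-0.4895)/2.5400 = 1.7273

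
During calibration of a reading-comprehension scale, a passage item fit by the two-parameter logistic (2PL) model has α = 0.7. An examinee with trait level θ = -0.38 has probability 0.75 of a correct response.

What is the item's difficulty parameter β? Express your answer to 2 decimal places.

P(θ) = 1 / (1 + exp(−α(θ − β)))
logit(0.75) = ln(0.75/0.25) = 1.0986
β = θ − logit/(α) = -0.38 − 1.0986/0.7000 = -1.9494

-1.95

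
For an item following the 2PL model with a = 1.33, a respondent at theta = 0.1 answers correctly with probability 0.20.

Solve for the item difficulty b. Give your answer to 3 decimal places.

P(theta) = 1 / (1 + exp(−a(theta − b)))
logit(0.20) = ln(0.20/0.80) = -1.3863
b = theta − logit/(a) = 0.1 − (-1.3863)/1.3300 = 1.1423

1.142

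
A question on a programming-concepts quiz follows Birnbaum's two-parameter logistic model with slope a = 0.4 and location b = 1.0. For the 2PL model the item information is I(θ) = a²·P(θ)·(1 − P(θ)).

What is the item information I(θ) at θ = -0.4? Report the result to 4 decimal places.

0.0370

P = 1/(1+e^{0.5600}) = 0.3635
P(1−P) = 0.3635 × 0.6365 = 0.2314
I = a² × P(1−P) = 0.4² × 0.2314 = 0.03702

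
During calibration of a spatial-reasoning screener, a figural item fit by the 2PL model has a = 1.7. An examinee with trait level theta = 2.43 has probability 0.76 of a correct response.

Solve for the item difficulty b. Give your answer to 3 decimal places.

1.752

P(theta) = 1 / (1 + exp(−a(theta − b)))
logit(0.76) = ln(0.76/0.24) = 1.1527
b = theta − logit/(a) = 2.43 − 1.1527/1.7000 = 1.7520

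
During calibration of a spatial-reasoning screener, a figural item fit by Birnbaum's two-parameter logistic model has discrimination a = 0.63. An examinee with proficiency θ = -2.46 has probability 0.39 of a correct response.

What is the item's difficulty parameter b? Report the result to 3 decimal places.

P(θ) = 1 / (1 + exp(−a(θ − b)))
logit(0.39) = ln(0.39/0.61) = -0.4473
b = θ − logit/(a) = -2.46 − (-0.4473)/0.6300 = -1.7500

-1.750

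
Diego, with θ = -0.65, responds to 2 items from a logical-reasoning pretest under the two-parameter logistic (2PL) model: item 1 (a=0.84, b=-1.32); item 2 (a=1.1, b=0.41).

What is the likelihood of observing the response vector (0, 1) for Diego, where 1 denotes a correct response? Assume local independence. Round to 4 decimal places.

P(θ) = 1 / (1 + exp(−a(θ − b)))
P_1 = 1/(1+e^{-0.5628}) = 0.6371
P_2 = 1/(1+e^{1.1660}) = 0.2376
L = (1−P_1) × P_2 = 0.3629 × 0.2376 = 0.08622

0.0862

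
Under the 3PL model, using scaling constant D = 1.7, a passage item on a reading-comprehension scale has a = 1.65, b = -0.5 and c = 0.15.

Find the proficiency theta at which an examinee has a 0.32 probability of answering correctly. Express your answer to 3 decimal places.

P(theta) = c + (1 − c) · 1 / (1 + exp(−D·a(theta − b)))
Remove guessing floor: (0.32 − 0.15)/(1 − 0.15) = 0.2000
logit = ln(0.2000/0.8000) = -1.3863
theta = b + logit/(1.7·a) = -0.5 + (-1.3863)/2.8050 = -0.9942

-0.994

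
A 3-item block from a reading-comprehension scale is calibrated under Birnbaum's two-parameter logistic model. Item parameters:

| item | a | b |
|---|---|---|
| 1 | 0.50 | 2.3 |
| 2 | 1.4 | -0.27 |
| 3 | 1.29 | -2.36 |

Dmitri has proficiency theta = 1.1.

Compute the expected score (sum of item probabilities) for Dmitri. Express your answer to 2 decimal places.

2.21

P(theta) = 1 / (1 + exp(−a(theta − b)))
P_1 = 1/(1+e^{0.6000}) = 0.3543
P_2 = 1/(1+e^{-1.9180}) = 0.8719
P_3 = 1/(1+e^{-4.4634}) = 0.9886
E[score] = 0.3543 + 0.8719 + 0.9886 = 2.2149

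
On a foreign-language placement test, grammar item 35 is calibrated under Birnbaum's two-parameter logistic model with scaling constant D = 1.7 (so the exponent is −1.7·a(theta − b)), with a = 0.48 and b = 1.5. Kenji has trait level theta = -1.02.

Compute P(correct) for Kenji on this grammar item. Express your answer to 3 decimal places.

P(theta) = 1 / (1 + exp(−D·a(theta − b)))
Exponent: 1.7 × 0.48 × (-1.02 − 1.5) = -2.0563
1/(1 + e^{2.0563}) = 0.1134
P = 0.1134

0.113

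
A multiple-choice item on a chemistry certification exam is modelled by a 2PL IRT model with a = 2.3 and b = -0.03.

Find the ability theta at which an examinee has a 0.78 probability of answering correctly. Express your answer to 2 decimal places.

0.52

P(theta) = 1 / (1 + exp(−a(theta − b)))
logit = ln(0.7800/0.2200) = 1.2657
theta = b + logit/(a) = -0.03 + 1.2657/2.3000 = 0.5203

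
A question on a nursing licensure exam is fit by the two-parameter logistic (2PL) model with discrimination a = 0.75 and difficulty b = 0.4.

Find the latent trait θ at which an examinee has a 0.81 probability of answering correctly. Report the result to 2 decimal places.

2.33

P(θ) = 1 / (1 + exp(−a(θ − b)))
logit = ln(0.8100/0.1900) = 1.4500
θ = b + logit/(a) = 0.4 + 1.4500/0.7500 = 2.3333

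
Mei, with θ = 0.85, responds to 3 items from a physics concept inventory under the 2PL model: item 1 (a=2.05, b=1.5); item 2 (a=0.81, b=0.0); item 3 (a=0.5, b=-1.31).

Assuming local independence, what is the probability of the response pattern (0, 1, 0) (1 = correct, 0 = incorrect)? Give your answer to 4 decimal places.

0.1335

P(θ) = 1 / (1 + exp(−a(θ − b)))
P_1 = 1/(1+e^{1.3325}) = 0.2087
P_2 = 1/(1+e^{-0.6885}) = 0.6656
P_3 = 1/(1+e^{-1.0800}) = 0.7465
L = (1−P_1) × P_2 × (1−P_3) = 0.7913 × 0.6656 × 0.2535 = 0.13352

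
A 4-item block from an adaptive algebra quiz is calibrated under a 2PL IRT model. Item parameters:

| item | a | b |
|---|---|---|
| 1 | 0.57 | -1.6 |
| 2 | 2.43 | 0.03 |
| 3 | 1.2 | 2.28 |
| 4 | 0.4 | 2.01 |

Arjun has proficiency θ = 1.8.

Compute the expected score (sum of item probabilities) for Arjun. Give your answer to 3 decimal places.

P(θ) = 1 / (1 + exp(−a(θ − b)))
P_1 = 1/(1+e^{-1.9380}) = 0.8741
P_2 = 1/(1+e^{-4.3011}) = 0.9866
P_3 = 1/(1+e^{0.5760}) = 0.3599
P_4 = 1/(1+e^{0.0840}) = 0.4790
E[score] = 0.8741 + 0.9866 + 0.3599 + 0.4790 = 2.6996

2.700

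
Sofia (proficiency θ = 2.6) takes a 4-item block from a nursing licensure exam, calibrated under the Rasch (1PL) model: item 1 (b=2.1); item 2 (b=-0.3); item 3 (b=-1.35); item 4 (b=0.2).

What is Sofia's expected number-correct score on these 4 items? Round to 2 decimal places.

3.47

P(θ) = 1 / (1 + exp(−(θ − b)))
P_1 = 1/(1+e^{-0.5000}) = 0.6225
P_2 = 1/(1+e^{-2.9000}) = 0.9478
P_3 = 1/(1+e^{-3.9500}) = 0.9811
P_4 = 1/(1+e^{-2.4000}) = 0.9168
E[score] = 0.6225 + 0.9478 + 0.9811 + 0.9168 = 3.4682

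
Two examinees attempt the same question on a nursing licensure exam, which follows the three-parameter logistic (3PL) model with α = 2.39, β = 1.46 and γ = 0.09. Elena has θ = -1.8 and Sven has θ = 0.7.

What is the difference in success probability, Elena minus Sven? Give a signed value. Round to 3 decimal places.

P(θ) = γ + (1 − γ) · 1 / (1 + exp(−α(θ − β)))
P(Elena) = 0.0904  [exponent -7.7914]
P(Sven) = 0.2173  [exponent -1.8164]
Difference = 0.0904 − 0.2173 = -0.1269

-0.127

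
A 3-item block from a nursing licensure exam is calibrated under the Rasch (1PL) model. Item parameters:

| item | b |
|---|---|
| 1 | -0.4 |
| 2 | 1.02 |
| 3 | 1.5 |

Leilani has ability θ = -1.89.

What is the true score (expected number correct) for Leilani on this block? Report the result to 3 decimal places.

0.268

P(θ) = 1 / (1 + exp(−(θ − b)))
P_1 = 1/(1+e^{1.4900}) = 0.1839
P_2 = 1/(1+e^{2.9100}) = 0.0517
P_3 = 1/(1+e^{3.3900}) = 0.0326
E[score] = 0.1839 + 0.0517 + 0.0326 = 0.2682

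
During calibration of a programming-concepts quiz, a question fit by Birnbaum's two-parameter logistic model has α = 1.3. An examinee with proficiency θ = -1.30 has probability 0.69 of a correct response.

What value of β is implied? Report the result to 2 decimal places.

P(θ) = 1 / (1 + exp(−α(θ − β)))
logit(0.69) = ln(0.69/0.31) = 0.8001
β = θ − logit/(α) = -1.30 − 0.8001/1.3000 = -1.9155

-1.92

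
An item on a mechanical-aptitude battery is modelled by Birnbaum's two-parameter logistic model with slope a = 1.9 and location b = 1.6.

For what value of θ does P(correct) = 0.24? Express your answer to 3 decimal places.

P(θ) = 1 / (1 + exp(−a(θ − b)))
logit = ln(0.2400/0.7600) = -1.1527
θ = b + logit/(a) = 1.6 + (-1.1527)/1.9000 = 0.9933

0.993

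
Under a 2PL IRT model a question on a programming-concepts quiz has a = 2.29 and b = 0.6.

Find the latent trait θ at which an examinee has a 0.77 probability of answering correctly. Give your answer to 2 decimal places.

1.13

P(θ) = 1 / (1 + exp(−a(θ − b)))
logit = ln(0.7700/0.2300) = 1.2083
θ = b + logit/(a) = 0.6 + 1.2083/2.2900 = 1.1276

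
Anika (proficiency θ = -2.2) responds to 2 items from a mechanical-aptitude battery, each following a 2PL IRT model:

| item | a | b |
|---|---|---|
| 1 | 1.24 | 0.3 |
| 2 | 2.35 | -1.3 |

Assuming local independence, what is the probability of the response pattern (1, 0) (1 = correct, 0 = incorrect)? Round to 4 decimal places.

P(θ) = 1 / (1 + exp(−a(θ − b)))
P_1 = 1/(1+e^{3.1000}) = 0.0431
P_2 = 1/(1+e^{2.1150}) = 0.1076
L = P_1 × (1−P_2) = 0.0431 × 0.8924 = 0.03847

0.0385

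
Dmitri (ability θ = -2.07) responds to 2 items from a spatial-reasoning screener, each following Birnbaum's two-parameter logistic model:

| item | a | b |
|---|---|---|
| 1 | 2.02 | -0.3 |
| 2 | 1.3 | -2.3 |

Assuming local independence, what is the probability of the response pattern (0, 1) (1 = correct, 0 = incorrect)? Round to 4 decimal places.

0.5586

P(θ) = 1 / (1 + exp(−a(θ − b)))
P_1 = 1/(1+e^{3.5754}) = 0.0272
P_2 = 1/(1+e^{-0.2990}) = 0.5742
L = (1−P_1) × P_2 = 0.9728 × 0.5742 = 0.55856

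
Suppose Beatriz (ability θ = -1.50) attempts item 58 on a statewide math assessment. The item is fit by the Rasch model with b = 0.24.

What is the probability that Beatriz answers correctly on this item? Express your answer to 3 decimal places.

0.149

P(θ) = 1 / (1 + exp(−(θ − b)))
Exponent: (-1.50 − 0.24) = -1.7400
1/(1 + e^{1.7400}) = 0.1493
P = 0.1493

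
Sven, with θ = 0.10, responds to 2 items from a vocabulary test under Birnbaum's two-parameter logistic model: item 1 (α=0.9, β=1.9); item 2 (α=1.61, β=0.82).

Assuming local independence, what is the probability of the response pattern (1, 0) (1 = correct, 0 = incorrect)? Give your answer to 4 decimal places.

0.1258

P(θ) = 1 / (1 + exp(−α(θ − β)))
P_1 = 1/(1+e^{1.6200}) = 0.1652
P_2 = 1/(1+e^{1.1592}) = 0.2388
L = P_1 × (1−P_2) = 0.1652 × 0.7612 = 0.12575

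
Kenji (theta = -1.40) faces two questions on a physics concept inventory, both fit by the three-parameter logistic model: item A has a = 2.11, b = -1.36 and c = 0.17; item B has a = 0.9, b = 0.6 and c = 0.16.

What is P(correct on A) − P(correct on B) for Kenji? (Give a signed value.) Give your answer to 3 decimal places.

P(theta) = c + (1 − c) · 1 / (1 + exp(−a(theta − b)))
P_A = 0.5675
P_B = 0.2792
P_A − P_B = 0.2883

0.288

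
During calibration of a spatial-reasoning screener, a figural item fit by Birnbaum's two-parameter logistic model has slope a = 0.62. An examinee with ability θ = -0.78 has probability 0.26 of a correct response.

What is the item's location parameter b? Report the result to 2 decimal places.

0.91

P(θ) = 1 / (1 + exp(−a(θ − b)))
logit(0.26) = ln(0.26/0.74) = -1.0460
b = θ − logit/(a) = -0.78 − (-1.0460)/0.6200 = 0.9070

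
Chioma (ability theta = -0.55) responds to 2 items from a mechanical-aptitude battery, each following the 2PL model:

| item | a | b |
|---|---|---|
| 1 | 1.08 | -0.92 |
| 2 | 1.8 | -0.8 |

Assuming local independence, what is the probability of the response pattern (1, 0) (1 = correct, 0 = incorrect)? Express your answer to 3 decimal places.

P(theta) = 1 / (1 + exp(−a(theta − b)))
P_1 = 1/(1+e^{-0.3996}) = 0.5986
P_2 = 1/(1+e^{-0.4500}) = 0.6106
L = P_1 × (1−P_2) = 0.5986 × 0.3894 = 0.23307

0.233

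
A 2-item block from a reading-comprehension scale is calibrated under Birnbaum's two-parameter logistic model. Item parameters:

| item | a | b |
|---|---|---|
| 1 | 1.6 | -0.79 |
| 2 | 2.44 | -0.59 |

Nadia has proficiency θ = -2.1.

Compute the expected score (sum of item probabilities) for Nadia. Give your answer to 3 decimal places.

0.134

P(θ) = 1 / (1 + exp(−a(θ − b)))
P_1 = 1/(1+e^{2.0960}) = 0.1095
P_2 = 1/(1+e^{3.6844}) = 0.0245
E[score] = 0.1095 + 0.0245 = 0.1340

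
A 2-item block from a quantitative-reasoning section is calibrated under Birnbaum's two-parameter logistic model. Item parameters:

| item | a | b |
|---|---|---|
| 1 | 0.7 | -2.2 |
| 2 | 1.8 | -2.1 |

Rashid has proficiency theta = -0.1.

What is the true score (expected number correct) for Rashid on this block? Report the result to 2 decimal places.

1.79

P(theta) = 1 / (1 + exp(−a(theta − b)))
P_1 = 1/(1+e^{-1.4700}) = 0.8131
P_2 = 1/(1+e^{-3.6000}) = 0.9734
E[score] = 0.8131 + 0.9734 = 1.7865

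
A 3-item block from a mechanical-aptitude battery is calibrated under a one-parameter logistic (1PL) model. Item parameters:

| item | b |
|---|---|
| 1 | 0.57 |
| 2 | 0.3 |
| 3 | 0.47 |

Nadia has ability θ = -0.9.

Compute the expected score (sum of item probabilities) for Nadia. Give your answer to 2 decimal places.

P(θ) = 1 / (1 + exp(−(θ − b)))
P_1 = 1/(1+e^{1.4700}) = 0.1869
P_2 = 1/(1+e^{1.2000}) = 0.2315
P_3 = 1/(1+e^{1.3700}) = 0.2026
E[score] = 0.1869 + 0.2315 + 0.2026 = 0.6210

0.62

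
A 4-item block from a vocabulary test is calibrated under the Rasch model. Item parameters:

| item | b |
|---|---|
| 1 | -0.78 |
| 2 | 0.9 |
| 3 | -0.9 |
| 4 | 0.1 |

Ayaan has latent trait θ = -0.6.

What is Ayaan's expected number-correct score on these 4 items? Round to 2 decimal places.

P(θ) = 1 / (1 + exp(−(θ − b)))
P_1 = 1/(1+e^{-0.1800}) = 0.5449
P_2 = 1/(1+e^{1.5000}) = 0.1824
P_3 = 1/(1+e^{-0.3000}) = 0.5744
P_4 = 1/(1+e^{0.7000}) = 0.3318
E[score] = 0.5449 + 0.1824 + 0.5744 + 0.3318 = 1.6336

1.63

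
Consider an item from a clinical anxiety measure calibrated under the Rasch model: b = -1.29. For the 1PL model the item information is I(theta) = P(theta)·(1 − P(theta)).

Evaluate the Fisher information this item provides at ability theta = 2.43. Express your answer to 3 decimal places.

0.023

P = 1/(1+e^{-3.7200}) = 0.9763
P(1−P) = 0.9763 × 0.0237 = 0.0231
I = P(1−P) = 0.02310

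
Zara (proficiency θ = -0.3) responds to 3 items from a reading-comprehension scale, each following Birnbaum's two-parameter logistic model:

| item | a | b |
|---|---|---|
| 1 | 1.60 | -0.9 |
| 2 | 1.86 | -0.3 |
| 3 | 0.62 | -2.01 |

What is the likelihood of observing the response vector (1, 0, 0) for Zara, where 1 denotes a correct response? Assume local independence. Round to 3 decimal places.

0.093

P(θ) = 1 / (1 + exp(−a(θ − b)))
P_1 = 1/(1+e^{-0.9600}) = 0.7231
P_2 = 1/(1+e^{0.0000}) = 0.5000
P_3 = 1/(1+e^{-1.0602}) = 0.7427
L = P_1 × (1−P_2) × (1−P_3) = 0.7231 × 0.5000 × 0.2573 = 0.09302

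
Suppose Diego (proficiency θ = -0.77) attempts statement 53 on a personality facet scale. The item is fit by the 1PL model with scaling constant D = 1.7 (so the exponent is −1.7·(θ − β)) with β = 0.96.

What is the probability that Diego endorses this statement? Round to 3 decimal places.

0.050

P(θ) = 1 / (1 + exp(−D·(θ − β)))
Exponent: 1.7 × (-0.77 − 0.96) = -2.9410
1/(1 + e^{2.9410}) = 0.0502
P = 0.0502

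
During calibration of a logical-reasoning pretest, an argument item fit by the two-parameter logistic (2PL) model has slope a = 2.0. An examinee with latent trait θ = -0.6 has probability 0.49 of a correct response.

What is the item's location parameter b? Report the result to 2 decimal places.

-0.58

P(θ) = 1 / (1 + exp(−a(θ − b)))
logit(0.49) = ln(0.49/0.51) = -0.0400
b = θ − logit/(a) = -0.6 − (-0.0400)/2.0000 = -0.5800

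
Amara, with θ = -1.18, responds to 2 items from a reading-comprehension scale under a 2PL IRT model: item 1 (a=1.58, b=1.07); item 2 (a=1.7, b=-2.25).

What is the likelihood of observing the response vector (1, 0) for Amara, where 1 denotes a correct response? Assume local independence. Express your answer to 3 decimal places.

P(θ) = 1 / (1 + exp(−a(θ − b)))
P_1 = 1/(1+e^{3.5550}) = 0.0278
P_2 = 1/(1+e^{-1.8190}) = 0.8604
L = P_1 × (1−P_2) = 0.0278 × 0.1396 = 0.00388

0.004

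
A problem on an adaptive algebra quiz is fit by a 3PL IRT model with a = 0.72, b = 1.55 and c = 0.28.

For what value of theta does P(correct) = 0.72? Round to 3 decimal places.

P(theta) = c + (1 − c) · 1 / (1 + exp(−a(theta − b)))
Remove guessing floor: (0.72 − 0.28)/(1 − 0.28) = 0.6111
logit = ln(0.6111/0.3889) = 0.4520
theta = b + logit/(a) = 1.55 + 0.4520/0.7200 = 2.1778

2.178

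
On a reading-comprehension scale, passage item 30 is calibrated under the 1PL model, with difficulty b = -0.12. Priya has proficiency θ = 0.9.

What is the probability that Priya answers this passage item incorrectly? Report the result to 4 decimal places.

P(θ) = 1 / (1 + exp(−(θ − b)))
Exponent: (0.9 − (-0.12)) = 1.0200
1/(1 + e^{-1.0200}) = 0.7350
P = 0.7350
P(incorrect) = 1 − 0.7350 = 0.2650

0.2650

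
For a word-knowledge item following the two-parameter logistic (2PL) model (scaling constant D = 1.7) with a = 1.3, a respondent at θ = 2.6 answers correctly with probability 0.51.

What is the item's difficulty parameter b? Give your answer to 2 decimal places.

P(θ) = 1 / (1 + exp(−D·a(θ − b)))
logit(0.51) = ln(0.51/0.49) = 0.0400
b = θ − logit/(1.7·a) = 2.6 − 0.0400/2.2100 = 2.5819

2.58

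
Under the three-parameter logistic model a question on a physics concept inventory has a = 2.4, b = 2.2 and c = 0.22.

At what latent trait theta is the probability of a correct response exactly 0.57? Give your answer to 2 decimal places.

P(theta) = c + (1 − c) · 1 / (1 + exp(−a(theta − b)))
Remove guessing floor: (0.57 − 0.22)/(1 − 0.22) = 0.4487
logit = ln(0.4487/0.5513) = -0.2059
theta = b + logit/(a) = 2.2 + (-0.2059)/2.4000 = 2.1142

2.11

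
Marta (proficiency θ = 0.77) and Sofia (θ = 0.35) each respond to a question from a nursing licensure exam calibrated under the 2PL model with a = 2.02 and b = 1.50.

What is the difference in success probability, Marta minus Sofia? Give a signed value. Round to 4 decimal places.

P(θ) = 1 / (1 + exp(−a(θ − b)))
P(Marta) = 0.1862  [exponent -1.4746]
P(Sofia) = 0.0892  [exponent -2.3230]
Difference = 0.1862 − 0.0892 = 0.0970

0.0970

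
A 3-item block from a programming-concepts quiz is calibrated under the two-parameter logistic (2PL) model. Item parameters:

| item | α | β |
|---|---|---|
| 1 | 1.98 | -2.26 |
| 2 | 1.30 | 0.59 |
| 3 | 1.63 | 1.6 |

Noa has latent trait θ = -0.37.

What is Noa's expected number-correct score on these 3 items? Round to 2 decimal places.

1.24

P(θ) = 1 / (1 + exp(−α(θ − β)))
P_1 = 1/(1+e^{-3.7422}) = 0.9768
P_2 = 1/(1+e^{1.2480}) = 0.2230
P_3 = 1/(1+e^{3.2111}) = 0.0388
E[score] = 0.9768 + 0.2230 + 0.0388 = 1.2386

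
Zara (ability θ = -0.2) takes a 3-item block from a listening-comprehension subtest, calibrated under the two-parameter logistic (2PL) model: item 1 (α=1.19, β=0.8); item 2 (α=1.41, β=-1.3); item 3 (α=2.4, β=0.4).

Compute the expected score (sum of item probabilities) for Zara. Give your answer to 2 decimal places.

1.25

P(θ) = 1 / (1 + exp(−α(θ − β)))
P_1 = 1/(1+e^{1.1900}) = 0.2333
P_2 = 1/(1+e^{-1.5510}) = 0.8251
P_3 = 1/(1+e^{1.4400}) = 0.1915
E[score] = 0.2333 + 0.8251 + 0.1915 = 1.2499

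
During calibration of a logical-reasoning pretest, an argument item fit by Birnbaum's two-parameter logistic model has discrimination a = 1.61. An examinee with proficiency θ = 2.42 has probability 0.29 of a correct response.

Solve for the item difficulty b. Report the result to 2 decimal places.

P(θ) = 1 / (1 + exp(−a(θ − b)))
logit(0.29) = ln(0.29/0.71) = -0.8954
b = θ − logit/(a) = 2.42 − (-0.8954)/1.6100 = 2.9761

2.98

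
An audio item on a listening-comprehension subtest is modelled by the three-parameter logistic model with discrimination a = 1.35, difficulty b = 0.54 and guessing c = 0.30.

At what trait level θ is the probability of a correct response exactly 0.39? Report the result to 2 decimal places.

-0.88

P(θ) = c + (1 − c) · 1 / (1 + exp(−a(θ − b)))
Remove guessing floor: (0.39 − 0.30)/(1 − 0.30) = 0.1286
logit = ln(0.1286/0.8714) = -1.9136
θ = b + logit/(a) = 0.54 + (-1.9136)/1.3500 = -0.8775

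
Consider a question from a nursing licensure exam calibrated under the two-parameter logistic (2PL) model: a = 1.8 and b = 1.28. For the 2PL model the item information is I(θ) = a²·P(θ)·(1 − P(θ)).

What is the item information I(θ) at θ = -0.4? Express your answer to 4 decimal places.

P = 1/(1+e^{3.0240}) = 0.0464
P(1−P) = 0.0464 × 0.9536 = 0.0442
I = a² × P(1−P) = 1.8² × 0.0442 = 0.14322

0.1432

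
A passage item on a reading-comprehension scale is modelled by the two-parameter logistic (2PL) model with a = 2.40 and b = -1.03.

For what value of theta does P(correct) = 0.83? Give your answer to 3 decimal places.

P(theta) = 1 / (1 + exp(−a(theta − b)))
logit = ln(0.8300/0.1700) = 1.5856
theta = b + logit/(a) = -1.03 + 1.5856/2.4000 = -0.3693

-0.369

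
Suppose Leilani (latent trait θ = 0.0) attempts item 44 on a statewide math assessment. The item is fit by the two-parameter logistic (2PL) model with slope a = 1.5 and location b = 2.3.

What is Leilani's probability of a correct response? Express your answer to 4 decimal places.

P(θ) = 1 / (1 + exp(−a(θ − b)))
Exponent: 1.5 × (0.0 − 2.3) = -3.4500
1/(1 + e^{3.4500}) = 0.0308

0.0308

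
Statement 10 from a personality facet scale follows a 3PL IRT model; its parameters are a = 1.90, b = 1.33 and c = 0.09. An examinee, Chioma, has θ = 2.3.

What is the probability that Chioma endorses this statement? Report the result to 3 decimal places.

P(θ) = c + (1 − c) · 1 / (1 + exp(−a(θ − b)))
Exponent: 1.90 × (2.3 − 1.33) = 1.8430
1/(1 + e^{-1.8430}) = 0.8633
P = 0.09 + 0.91 × 0.8633 = 0.8756

0.876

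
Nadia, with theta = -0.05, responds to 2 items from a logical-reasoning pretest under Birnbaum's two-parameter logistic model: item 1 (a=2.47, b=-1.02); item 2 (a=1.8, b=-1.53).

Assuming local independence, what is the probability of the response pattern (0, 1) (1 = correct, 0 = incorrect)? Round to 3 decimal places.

0.078

P(theta) = 1 / (1 + exp(−a(theta − b)))
P_1 = 1/(1+e^{-2.3959}) = 0.9165
P_2 = 1/(1+e^{-2.6640}) = 0.9349
L = (1−P_1) × P_2 = 0.0835 × 0.9349 = 0.07805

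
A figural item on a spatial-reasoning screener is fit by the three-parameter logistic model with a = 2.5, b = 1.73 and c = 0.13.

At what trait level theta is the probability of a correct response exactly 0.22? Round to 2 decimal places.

0.87

P(theta) = c + (1 − c) · 1 / (1 + exp(−a(theta − b)))
Remove guessing floor: (0.22 − 0.13)/(1 − 0.13) = 0.1034
logit = ln(0.1034/0.8966) = -2.1595
theta = b + logit/(a) = 1.73 + (-2.1595)/2.5000 = 0.8662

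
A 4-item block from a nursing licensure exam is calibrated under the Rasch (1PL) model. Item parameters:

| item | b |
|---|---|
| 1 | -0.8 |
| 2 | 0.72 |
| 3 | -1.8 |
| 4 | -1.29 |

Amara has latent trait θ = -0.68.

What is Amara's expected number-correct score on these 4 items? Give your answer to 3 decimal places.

P(θ) = 1 / (1 + exp(−(θ − b)))
P_1 = 1/(1+e^{-0.1200}) = 0.5300
P_2 = 1/(1+e^{1.4000}) = 0.1978
P_3 = 1/(1+e^{-1.1200}) = 0.7540
P_4 = 1/(1+e^{-0.6100}) = 0.6479
E[score] = 0.5300 + 0.1978 + 0.7540 + 0.6479 = 2.1297

2.130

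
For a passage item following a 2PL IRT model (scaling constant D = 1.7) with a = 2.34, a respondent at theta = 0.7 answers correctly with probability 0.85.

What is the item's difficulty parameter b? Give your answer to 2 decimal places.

0.26

P(theta) = 1 / (1 + exp(−D·a(theta − b)))
logit(0.85) = ln(0.85/0.15) = 1.7346
b = theta − logit/(1.7·a) = 0.7 − 1.7346/3.9780 = 0.2640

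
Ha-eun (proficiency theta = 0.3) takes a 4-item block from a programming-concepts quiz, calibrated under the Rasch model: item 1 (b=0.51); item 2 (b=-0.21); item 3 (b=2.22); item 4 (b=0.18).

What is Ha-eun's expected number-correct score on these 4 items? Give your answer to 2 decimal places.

P(theta) = 1 / (1 + exp(−(theta − b)))
P_1 = 1/(1+e^{0.2100}) = 0.4477
P_2 = 1/(1+e^{-0.5100}) = 0.6248
P_3 = 1/(1+e^{1.9200}) = 0.1279
P_4 = 1/(1+e^{-0.1200}) = 0.5300
E[score] = 0.4477 + 0.6248 + 0.1279 + 0.5300 = 1.7303

1.73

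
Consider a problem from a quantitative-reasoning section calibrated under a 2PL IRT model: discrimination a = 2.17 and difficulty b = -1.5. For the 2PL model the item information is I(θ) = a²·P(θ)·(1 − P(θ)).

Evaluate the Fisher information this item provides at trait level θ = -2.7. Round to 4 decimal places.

0.3020

P = 1/(1+e^{2.6040}) = 0.0689
P(1−P) = 0.0689 × 0.9311 = 0.0641
I = a² × P(1−P) = 2.17² × 0.0641 = 0.30201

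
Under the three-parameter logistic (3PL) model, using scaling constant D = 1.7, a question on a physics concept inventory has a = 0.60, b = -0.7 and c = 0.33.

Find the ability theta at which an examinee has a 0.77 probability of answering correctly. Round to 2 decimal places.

P(theta) = c + (1 − c) · 1 / (1 + exp(−D·a(theta − b)))
Remove guessing floor: (0.77 − 0.33)/(1 − 0.33) = 0.6567
logit = ln(0.6567/0.3433) = 0.6487
theta = b + logit/(1.7·a) = -0.7 + 0.6487/1.0200 = -0.0640

-0.06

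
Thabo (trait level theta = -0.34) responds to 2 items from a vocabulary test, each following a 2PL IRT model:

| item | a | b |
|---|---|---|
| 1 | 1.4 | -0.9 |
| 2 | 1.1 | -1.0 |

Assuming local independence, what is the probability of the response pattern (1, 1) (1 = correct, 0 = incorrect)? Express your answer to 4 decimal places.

P(theta) = 1 / (1 + exp(−a(theta − b)))
P_1 = 1/(1+e^{-0.7840}) = 0.6865
P_2 = 1/(1+e^{-0.7260}) = 0.6739
L = P_1 × P_2 = 0.6865 × 0.6739 = 0.46268

0.4627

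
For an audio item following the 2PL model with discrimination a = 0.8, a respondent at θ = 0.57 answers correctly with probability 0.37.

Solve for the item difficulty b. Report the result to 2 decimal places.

1.24

P(θ) = 1 / (1 + exp(−a(θ − b)))
logit(0.37) = ln(0.37/0.63) = -0.5322
b = θ − logit/(a) = 0.57 − (-0.5322)/0.8000 = 1.2353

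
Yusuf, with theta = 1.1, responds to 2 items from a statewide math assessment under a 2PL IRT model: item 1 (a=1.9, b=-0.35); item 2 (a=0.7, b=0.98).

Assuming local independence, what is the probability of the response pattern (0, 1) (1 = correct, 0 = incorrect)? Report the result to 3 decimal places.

0.031

P(theta) = 1 / (1 + exp(−a(theta − b)))
P_1 = 1/(1+e^{-2.7550}) = 0.9402
P_2 = 1/(1+e^{-0.0840}) = 0.5210
L = (1−P_1) × P_2 = 0.0598 × 0.5210 = 0.03116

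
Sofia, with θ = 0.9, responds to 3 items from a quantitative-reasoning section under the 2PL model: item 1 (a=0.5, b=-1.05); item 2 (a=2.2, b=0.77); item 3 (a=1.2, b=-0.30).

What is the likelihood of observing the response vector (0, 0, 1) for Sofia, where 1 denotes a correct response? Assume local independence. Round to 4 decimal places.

P(θ) = 1 / (1 + exp(−a(θ − b)))
P_1 = 1/(1+e^{-0.9750}) = 0.7261
P_2 = 1/(1+e^{-0.2860}) = 0.5710
P_3 = 1/(1+e^{-1.4400}) = 0.8085
L = (1−P_1) × (1−P_2) × P_3 = 0.2739 × 0.4290 × 0.8085 = 0.09499

0.0950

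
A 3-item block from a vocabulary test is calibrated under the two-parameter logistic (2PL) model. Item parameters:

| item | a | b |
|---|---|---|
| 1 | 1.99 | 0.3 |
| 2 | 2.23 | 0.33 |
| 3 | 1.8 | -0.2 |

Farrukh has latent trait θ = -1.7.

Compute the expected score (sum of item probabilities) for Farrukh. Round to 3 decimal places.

0.092

P(θ) = 1 / (1 + exp(−a(θ − b)))
P_1 = 1/(1+e^{3.9800}) = 0.0183
P_2 = 1/(1+e^{4.5269}) = 0.0107
P_3 = 1/(1+e^{2.7000}) = 0.0630
E[score] = 0.0183 + 0.0107 + 0.0630 = 0.0920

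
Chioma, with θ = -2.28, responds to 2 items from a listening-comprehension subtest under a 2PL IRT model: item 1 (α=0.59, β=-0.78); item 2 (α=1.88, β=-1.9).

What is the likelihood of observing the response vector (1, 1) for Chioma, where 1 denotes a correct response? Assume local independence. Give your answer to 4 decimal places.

P(θ) = 1 / (1 + exp(−α(θ − β)))
P_1 = 1/(1+e^{0.8850}) = 0.2921
P_2 = 1/(1+e^{0.7144}) = 0.3286
L = P_1 × P_2 = 0.2921 × 0.3286 = 0.09601

0.0960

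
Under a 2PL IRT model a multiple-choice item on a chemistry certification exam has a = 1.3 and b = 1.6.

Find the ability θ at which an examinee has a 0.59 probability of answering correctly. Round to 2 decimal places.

1.88

P(θ) = 1 / (1 + exp(−a(θ − b)))
logit = ln(0.5900/0.4100) = 0.3640
θ = b + logit/(a) = 1.6 + 0.3640/1.3000 = 1.8800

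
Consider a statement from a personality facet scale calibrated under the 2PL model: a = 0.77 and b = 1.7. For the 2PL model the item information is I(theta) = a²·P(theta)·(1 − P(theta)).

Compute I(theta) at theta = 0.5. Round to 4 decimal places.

P = 1/(1+e^{0.9240}) = 0.2841
P(1−P) = 0.2841 × 0.7159 = 0.2034
I = a² × P(1−P) = 0.77² × 0.2034 = 0.12060

0.1206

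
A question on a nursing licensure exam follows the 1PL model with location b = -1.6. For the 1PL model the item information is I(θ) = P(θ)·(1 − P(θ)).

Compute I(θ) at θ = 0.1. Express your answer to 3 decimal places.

0.131

P = 1/(1+e^{-1.7000}) = 0.8455
P(1−P) = 0.8455 × 0.1545 = 0.1306
I = P(1−P) = 0.13061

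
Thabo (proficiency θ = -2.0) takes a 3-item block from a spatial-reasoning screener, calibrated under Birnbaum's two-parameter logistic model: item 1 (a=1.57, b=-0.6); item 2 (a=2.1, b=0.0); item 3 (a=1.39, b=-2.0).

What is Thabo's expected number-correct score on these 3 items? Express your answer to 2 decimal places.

0.61

P(θ) = 1 / (1 + exp(−a(θ − b)))
P_1 = 1/(1+e^{2.1980}) = 0.0999
P_2 = 1/(1+e^{4.2000}) = 0.0148
P_3 = 1/(1+e^{0.0000}) = 0.5000
E[score] = 0.0999 + 0.0148 + 0.5000 = 0.6147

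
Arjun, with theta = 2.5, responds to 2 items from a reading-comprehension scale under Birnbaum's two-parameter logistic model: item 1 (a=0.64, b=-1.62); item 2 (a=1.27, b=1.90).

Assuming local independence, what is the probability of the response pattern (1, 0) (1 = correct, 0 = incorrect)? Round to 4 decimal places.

P(theta) = 1 / (1 + exp(−a(theta − b)))
P_1 = 1/(1+e^{-2.6368}) = 0.9332
P_2 = 1/(1+e^{-0.7620}) = 0.6818
L = P_1 × (1−P_2) = 0.9332 × 0.3182 = 0.29695

0.2970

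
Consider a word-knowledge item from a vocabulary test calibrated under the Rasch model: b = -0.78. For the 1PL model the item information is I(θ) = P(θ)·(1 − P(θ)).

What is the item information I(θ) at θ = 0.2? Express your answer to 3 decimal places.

0.198

P = 1/(1+e^{-0.9800}) = 0.7271
P(1−P) = 0.7271 × 0.2729 = 0.1984
I = P(1−P) = 0.19842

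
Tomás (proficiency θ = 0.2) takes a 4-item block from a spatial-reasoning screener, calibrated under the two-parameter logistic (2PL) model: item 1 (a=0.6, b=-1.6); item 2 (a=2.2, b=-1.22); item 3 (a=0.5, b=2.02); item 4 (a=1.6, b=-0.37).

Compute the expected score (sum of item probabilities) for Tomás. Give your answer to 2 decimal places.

2.70

P(θ) = 1 / (1 + exp(−a(θ − b)))
P_1 = 1/(1+e^{-1.0800}) = 0.7465
P_2 = 1/(1+e^{-3.1240}) = 0.9579
P_3 = 1/(1+e^{0.9100}) = 0.2870
P_4 = 1/(1+e^{-0.9120}) = 0.7134
E[score] = 0.7465 + 0.9579 + 0.2870 + 0.7134 = 2.7048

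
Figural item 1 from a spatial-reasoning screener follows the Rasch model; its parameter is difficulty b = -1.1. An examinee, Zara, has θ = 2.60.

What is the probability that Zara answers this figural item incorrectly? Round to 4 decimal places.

0.0241

P(θ) = 1 / (1 + exp(−(θ − b)))
Exponent: (2.60 − (-1.1)) = 3.7000
1/(1 + e^{-3.7000}) = 0.9759
P = 0.9759
P(incorrect) = 1 − 0.9759 = 0.0241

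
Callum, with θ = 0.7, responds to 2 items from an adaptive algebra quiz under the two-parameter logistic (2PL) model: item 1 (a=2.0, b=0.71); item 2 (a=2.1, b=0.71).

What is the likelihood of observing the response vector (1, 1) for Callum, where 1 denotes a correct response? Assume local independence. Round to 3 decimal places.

P(θ) = 1 / (1 + exp(−a(θ − b)))
P_1 = 1/(1+e^{0.0200}) = 0.4950
P_2 = 1/(1+e^{0.0210}) = 0.4948
L = P_1 × P_2 = 0.4950 × 0.4948 = 0.24490

0.245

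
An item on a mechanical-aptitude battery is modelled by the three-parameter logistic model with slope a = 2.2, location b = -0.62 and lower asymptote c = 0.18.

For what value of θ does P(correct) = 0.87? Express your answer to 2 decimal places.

P(θ) = c + (1 − c) · 1 / (1 + exp(−a(θ − b)))
Remove guessing floor: (0.87 − 0.18)/(1 − 0.18) = 0.8415
logit = ln(0.8415/0.1585) = 1.6692
θ = b + logit/(a) = -0.62 + 1.6692/2.2000 = 0.1387

0.14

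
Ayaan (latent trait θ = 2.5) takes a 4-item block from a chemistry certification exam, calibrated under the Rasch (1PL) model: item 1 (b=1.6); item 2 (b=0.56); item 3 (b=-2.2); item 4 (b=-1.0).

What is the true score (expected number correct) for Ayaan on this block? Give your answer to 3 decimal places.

P(θ) = 1 / (1 + exp(−(θ − b)))
P_1 = 1/(1+e^{-0.9000}) = 0.7109
P_2 = 1/(1+e^{-1.9400}) = 0.8744
P_3 = 1/(1+e^{-4.7000}) = 0.9910
P_4 = 1/(1+e^{-3.5000}) = 0.9707
E[score] = 0.7109 + 0.8744 + 0.9910 + 0.9707 = 3.5470

3.547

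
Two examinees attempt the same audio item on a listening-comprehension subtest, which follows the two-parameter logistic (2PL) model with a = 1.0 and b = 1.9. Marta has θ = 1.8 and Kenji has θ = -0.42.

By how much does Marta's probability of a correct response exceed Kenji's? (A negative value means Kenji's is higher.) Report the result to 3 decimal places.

0.386

P(θ) = 1 / (1 + exp(−a(θ − b)))
P(Marta) = 0.4750  [exponent -0.1000]
P(Kenji) = 0.0895  [exponent -2.3200]
Difference = 0.4750 − 0.0895 = 0.3855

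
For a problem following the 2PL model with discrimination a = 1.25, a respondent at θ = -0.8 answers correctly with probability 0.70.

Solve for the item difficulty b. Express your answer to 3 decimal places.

P(θ) = 1 / (1 + exp(−a(θ − b)))
logit(0.70) = ln(0.70/0.30) = 0.8473
b = θ − logit/(a) = -0.8 − 0.8473/1.2500 = -1.4778

-1.478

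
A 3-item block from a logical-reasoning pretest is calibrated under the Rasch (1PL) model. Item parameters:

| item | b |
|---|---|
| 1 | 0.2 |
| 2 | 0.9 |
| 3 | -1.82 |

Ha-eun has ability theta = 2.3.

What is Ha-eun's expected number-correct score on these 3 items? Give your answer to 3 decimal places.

P(theta) = 1 / (1 + exp(−(theta − b)))
P_1 = 1/(1+e^{-2.1000}) = 0.8909
P_2 = 1/(1+e^{-1.4000}) = 0.8022
P_3 = 1/(1+e^{-4.1200}) = 0.9840
E[score] = 0.8909 + 0.8022 + 0.9840 = 2.6771

2.677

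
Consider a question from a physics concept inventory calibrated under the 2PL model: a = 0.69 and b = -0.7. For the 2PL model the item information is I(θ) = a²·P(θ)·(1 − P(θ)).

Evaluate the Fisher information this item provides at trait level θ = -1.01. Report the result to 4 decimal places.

P = 1/(1+e^{0.2139}) = 0.4467
P(1−P) = 0.4467 × 0.5533 = 0.2472
I = a² × P(1−P) = 0.69² × 0.2472 = 0.11767

0.1177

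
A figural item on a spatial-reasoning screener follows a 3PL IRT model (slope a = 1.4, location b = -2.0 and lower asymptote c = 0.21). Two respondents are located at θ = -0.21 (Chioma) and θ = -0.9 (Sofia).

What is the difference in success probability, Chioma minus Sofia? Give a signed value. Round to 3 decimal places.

0.080

P(θ) = c + (1 − c) · 1 / (1 + exp(−a(θ − b)))
P(Chioma) = 0.9404  [exponent 2.5060]
P(Sofia) = 0.8605  [exponent 1.5400]
Difference = 0.9404 − 0.8605 = 0.0799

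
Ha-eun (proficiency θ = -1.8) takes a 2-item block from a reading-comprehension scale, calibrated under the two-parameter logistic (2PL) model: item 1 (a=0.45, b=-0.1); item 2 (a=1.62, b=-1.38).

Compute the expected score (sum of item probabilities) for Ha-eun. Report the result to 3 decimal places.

P(θ) = 1 / (1 + exp(−a(θ − b)))
P_1 = 1/(1+e^{0.7650}) = 0.3176
P_2 = 1/(1+e^{0.6804}) = 0.3362
E[score] = 0.3176 + 0.3362 = 0.6537

0.654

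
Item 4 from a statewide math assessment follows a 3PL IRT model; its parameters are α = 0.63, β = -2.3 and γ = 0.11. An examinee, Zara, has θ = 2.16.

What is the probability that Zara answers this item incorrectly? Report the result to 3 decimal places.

0.051

P(θ) = γ + (1 − γ) · 1 / (1 + exp(−α(θ − β)))
Exponent: 0.63 × (2.16 − (-2.3)) = 2.8098
1/(1 + e^{-2.8098}) = 0.9432
P = 0.11 + 0.89 × 0.9432 = 0.9495
P(incorrect) = 1 − 0.9495 = 0.0505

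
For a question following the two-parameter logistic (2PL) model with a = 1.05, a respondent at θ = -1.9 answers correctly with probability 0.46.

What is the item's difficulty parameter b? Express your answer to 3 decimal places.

-1.747

P(θ) = 1 / (1 + exp(−a(θ − b)))
logit(0.46) = ln(0.46/0.54) = -0.1603
b = θ − logit/(a) = -1.9 − (-0.1603)/1.0500 = -1.7473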